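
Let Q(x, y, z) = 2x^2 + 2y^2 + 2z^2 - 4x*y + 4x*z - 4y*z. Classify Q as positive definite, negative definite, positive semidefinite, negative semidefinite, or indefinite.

The symmetric matrix is A = [[2, -2, 2], [-2, 2, -2], [2, -2, 2]].
Symmetric row and column elimination reduces A to a congruent diagonal form with pivots 2, 0, 0.
So there are 1 positive, 2 zero pivots.
Hence Q is positive semidefinite.

positive semidefinite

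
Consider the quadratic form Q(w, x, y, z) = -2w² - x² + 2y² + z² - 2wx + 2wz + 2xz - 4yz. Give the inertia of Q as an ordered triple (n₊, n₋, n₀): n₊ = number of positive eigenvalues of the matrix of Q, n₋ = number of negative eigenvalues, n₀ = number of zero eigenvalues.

Write A = [[-2, -1, 0, 1], [-1, -1, 0, 1], [0, 0, 2, -2], [1, 1, -2, 1]].
Applying the same elementary operations to the rows and columns of A produces a congruent diagonal matrix with entries -2, -1/2, 2, 0.
Counting signs: 1 positive, 2 negative, 1 zero.

(1, 2, 1)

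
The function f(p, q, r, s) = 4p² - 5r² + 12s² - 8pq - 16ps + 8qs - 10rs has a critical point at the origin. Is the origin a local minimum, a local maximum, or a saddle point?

saddle point

The Hessian at the origin is H = [[8, -8, 0, -16], [-8, 0, 0, 8], [0, 0, -10, -10], [-16, 8, -10, 24]].
An LDLᵀ factorisation of H has diagonal entries 8, -8, -10, 10.
So there are 2 positive, 2 negative pivots.
H is indefinite, so the origin is a saddle point.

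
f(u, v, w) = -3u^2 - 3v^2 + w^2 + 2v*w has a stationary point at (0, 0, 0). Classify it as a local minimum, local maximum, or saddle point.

saddle point

The Hessian at the origin is H = [[-6, 0, 0], [0, -6, 2], [0, 2, 2]].
Symmetric row and column elimination reduces H to a congruent diagonal form with pivots -6, -6, 8/3.
That gives 1 positive, 2 negative pivots.
H is indefinite, so the origin is a saddle point.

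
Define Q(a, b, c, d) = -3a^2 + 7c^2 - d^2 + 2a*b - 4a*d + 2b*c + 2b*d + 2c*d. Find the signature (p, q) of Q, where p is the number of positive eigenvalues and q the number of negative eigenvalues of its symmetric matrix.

(2, 1)

Write A = [[-3, 1, 0, -2], [1, 0, 1, 1], [0, 1, 7, 1], [-2, 1, 1, -1]].
Congruent diagonalization of A (simultaneous row and column reduction) yields pivots -3, 1/3, 4, 0.
So there are 2 positive, 1 negative, 1 zero pivots.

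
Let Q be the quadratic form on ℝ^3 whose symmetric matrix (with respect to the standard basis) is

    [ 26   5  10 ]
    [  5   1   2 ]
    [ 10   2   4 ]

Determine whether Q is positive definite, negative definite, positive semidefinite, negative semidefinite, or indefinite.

Row-reducing A symmetrically gives the diagonal entries 26, 1/26, 0.
That gives 2 positive, 1 zero pivots.
Hence Q is positive semidefinite.

positive semidefinite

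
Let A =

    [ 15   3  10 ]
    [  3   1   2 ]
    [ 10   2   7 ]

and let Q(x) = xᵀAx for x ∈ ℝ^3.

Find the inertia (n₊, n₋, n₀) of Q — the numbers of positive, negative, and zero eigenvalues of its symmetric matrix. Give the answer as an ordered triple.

Applying the same elementary operations to the rows and columns of A produces a congruent diagonal matrix with entries 15, 2/5, 1/3.
So there are 3 positive pivots.

(3, 0, 0)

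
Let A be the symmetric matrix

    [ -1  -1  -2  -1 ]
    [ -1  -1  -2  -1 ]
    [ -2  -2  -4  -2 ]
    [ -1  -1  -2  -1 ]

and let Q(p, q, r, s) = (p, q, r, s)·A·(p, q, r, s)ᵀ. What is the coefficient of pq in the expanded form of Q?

The coefficient of pq is A[1,2] + A[2,1] = 2·(-1) = -2.

-2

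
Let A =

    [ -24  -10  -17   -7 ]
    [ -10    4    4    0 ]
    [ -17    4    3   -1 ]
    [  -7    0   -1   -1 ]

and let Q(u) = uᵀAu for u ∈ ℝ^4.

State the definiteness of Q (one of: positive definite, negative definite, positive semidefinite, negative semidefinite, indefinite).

Row-reducing A symmetrically gives the diagonal entries -24, 49/6, 0, 0.
Counting signs: 1 positive, 1 negative, 2 zero.
Hence Q is indefinite.

indefinite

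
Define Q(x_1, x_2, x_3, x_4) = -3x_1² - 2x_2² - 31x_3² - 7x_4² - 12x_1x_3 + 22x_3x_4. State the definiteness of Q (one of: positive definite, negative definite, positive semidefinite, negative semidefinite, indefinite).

negative definite

The symmetric matrix is A = [[-3, 0, -6, 0], [0, -2, 0, 0], [-6, 0, -31, 11], [0, 0, 11, -7]].
Congruent diagonalization of A (simultaneous row and column reduction) yields pivots -3, -2, -19, -12/19.
So there are 4 negative pivots.
Hence Q is negative definite.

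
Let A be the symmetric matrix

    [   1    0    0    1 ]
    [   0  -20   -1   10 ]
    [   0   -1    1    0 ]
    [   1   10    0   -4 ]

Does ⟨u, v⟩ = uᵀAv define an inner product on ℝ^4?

no

Applying the same elementary operations to the rows and columns of A produces a congruent diagonal matrix with entries 1, -20, 21/20, -5/21.
That gives 2 positive, 2 negative pivots.
Hence Q is indefinite.
⟨·,·⟩ is an inner product exactly when A is positive definite.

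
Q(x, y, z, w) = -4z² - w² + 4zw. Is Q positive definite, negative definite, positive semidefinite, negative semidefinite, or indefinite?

negative semidefinite

The associated matrix is A = [[0, 0, 0, 0], [0, 0, 0, 0], [0, 0, -4, 2], [0, 0, 2, -1]].
Symmetric row and column elimination reduces A to a congruent diagonal form with pivots 0, 0, -4, 0.
That gives 1 negative, 3 zero pivots.
Hence Q is negative semidefinite.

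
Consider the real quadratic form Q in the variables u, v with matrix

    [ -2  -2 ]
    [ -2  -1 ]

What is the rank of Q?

2

Congruent diagonalization of A (simultaneous row and column reduction) yields pivots -2, 1.
Counting signs: 1 positive, 1 negative.
The rank is the number of nonzero pivots: 2.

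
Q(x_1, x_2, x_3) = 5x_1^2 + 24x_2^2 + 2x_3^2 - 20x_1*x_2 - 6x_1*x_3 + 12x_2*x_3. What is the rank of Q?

The symmetric matrix is A = [[5, -10, -3], [-10, 24, 6], [-3, 6, 2]].
Row-reducing A symmetrically gives the diagonal entries 5, 4, 1/5.
Counting signs: 3 positive.
The rank is the number of nonzero pivots: 3.

3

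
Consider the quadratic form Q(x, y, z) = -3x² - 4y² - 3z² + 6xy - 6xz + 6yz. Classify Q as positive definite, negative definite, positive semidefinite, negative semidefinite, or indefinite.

negative semidefinite

The associated matrix is A = [[-3, 3, -3], [3, -4, 3], [-3, 3, -3]].
Applying the same elementary operations to the rows and columns of A produces a congruent diagonal matrix with entries -3, -1, 0.
So there are 2 negative, 1 zero pivots.
Hence Q is negative semidefinite.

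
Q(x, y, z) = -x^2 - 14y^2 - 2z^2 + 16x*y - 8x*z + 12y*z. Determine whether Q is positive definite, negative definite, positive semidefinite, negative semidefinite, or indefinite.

indefinite

Write A = [[-1, 8, -4], [8, -14, 6], [-4, 6, -2]].
Symmetric row and column elimination reduces A to a congruent diagonal form with pivots -1, 50, 12/25.
Counting signs: 2 positive, 1 negative.
Hence Q is indefinite.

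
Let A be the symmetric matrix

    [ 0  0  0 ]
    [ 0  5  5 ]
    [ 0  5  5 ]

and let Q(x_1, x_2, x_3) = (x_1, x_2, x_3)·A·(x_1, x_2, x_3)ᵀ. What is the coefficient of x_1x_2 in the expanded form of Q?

The coefficient of x_1x_2 is A[1,2] + A[2,1] = 2·0 = 0.

0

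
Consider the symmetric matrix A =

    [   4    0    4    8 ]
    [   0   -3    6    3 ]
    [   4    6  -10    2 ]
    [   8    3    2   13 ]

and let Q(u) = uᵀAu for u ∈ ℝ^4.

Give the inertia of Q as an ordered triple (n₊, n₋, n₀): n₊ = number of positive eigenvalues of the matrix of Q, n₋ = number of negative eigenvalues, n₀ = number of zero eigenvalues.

Congruent diagonalization of A (simultaneous row and column reduction) yields pivots 4, -3, -2, 0.
Counting signs: 1 positive, 2 negative, 1 zero.

(1, 2, 1)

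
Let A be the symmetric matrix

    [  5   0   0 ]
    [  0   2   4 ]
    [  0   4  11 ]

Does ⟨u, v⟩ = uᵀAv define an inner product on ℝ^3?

yes

Symmetric row and column elimination reduces A to a congruent diagonal form with pivots 5, 2, 3.
Counting signs: 3 positive.
Hence Q is positive definite.
⟨·,·⟩ is an inner product exactly when A is positive definite.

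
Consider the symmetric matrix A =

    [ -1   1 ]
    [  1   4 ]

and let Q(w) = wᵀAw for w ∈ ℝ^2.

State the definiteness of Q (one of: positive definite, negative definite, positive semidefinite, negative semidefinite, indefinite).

For the 2×2 matrix [[-1, 1], [1, 4]]: det = -1·4 − (1)² = -5, trace = 3.
det < 0 so the eigenvalues have opposite signs; the form is indefinite.

indefinite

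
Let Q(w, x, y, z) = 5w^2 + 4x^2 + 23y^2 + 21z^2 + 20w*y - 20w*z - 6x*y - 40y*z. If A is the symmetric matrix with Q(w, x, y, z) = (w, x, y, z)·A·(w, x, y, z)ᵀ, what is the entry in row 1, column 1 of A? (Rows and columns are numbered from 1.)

The coefficient of w^2 in Q is 5, and that is exactly A[1,1].

5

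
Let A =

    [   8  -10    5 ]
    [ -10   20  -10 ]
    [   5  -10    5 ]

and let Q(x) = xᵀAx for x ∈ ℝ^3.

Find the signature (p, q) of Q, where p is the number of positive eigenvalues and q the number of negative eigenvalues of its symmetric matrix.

Applying the same elementary operations to the rows and columns of A produces a congruent diagonal matrix with entries 8, 15/2, 0.
So there are 2 positive, 1 zero pivots.

(2, 0)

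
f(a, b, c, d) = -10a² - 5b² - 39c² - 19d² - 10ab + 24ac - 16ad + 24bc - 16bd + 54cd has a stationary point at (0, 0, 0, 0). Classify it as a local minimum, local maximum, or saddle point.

local maximum

The Hessian at the origin is H = [[-20, -10, 24, -16], [-10, -10, 24, -16], [24, 24, -78, 54], [-16, -16, 54, -38]].
Symmetric row and column elimination reduces H to a congruent diagonal form with pivots -20, -5, -102/5, -8/17.
So there are 4 negative pivots.
H is negative definite, so the origin is a strict local maximum.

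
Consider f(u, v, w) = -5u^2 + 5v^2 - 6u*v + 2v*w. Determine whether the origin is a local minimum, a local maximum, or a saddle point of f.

saddle point

The Hessian at the origin is H = [[-10, -6, 0], [-6, 10, 2], [0, 2, 0]].
Applying the same elementary operations to the rows and columns of H produces a congruent diagonal matrix with entries -10, 68/5, -5/17.
Counting signs: 1 positive, 2 negative.
H is indefinite, so the origin is a saddle point.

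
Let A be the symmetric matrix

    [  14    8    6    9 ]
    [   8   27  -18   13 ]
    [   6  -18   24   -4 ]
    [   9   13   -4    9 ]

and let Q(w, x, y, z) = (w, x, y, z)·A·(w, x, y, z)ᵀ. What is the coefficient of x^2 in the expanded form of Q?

The coefficient of x^2 is the diagonal entry A[2,2] = 27.

27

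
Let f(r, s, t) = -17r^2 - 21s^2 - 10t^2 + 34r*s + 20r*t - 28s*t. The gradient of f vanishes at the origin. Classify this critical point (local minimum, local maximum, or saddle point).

local maximum

The Hessian at the origin is H = [[-34, 34, 20], [34, -42, -28], [20, -28, -20]].
Row-reducing H symmetrically gives the diagonal entries -34, -8, -4/17.
So there are 3 negative pivots.
H is negative definite, so the origin is a strict local maximum.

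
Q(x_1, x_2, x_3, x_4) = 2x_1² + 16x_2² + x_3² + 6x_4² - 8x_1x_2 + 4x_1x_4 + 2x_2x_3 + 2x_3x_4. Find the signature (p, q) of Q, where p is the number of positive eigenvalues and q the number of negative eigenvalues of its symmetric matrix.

(4, 0)

The symmetric matrix is A = [[2, -4, 0, 2], [-4, 16, 1, 0], [0, 1, 1, 1], [2, 0, 1, 6]].
Row-reducing A symmetrically gives the diagonal entries 2, 8, 7/8, 12/7.
So there are 4 positive pivots.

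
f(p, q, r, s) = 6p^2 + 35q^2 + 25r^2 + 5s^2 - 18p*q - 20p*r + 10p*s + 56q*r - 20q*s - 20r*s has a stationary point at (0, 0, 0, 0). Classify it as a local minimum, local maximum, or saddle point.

The Hessian at the origin is H = [[12, -18, -20, 10], [-18, 70, 56, -20], [-20, 56, 50, -20], [10, -20, -20, 10]].
Congruent diagonalization of H (simultaneous row and column reduction) yields pivots 12, 43, 122/129, 60/61.
That gives 4 positive pivots.
H is positive definite, so the origin is a strict local minimum.

local minimum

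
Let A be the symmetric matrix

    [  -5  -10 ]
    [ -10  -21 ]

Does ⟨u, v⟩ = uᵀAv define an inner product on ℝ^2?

Symmetric row and column elimination reduces A to a congruent diagonal form with pivots -5, -1.
Counting signs: 2 negative.
Hence Q is negative definite.
⟨·,·⟩ is an inner product exactly when A is positive definite.

no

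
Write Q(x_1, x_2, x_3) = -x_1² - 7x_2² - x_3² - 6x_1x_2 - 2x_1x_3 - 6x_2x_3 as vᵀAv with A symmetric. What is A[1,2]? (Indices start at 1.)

-3

The coefficient of x_1·x_2 in Q is -6. For a symmetric A this equals A[1,2] + A[2,1] = 2·A[1,2].
So A[1,2] = -6/2 = -3.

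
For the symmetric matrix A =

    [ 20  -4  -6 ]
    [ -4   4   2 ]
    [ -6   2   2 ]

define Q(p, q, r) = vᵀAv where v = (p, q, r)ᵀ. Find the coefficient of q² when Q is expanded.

The coefficient of q² is the diagonal entry A[2,2] = 4.

4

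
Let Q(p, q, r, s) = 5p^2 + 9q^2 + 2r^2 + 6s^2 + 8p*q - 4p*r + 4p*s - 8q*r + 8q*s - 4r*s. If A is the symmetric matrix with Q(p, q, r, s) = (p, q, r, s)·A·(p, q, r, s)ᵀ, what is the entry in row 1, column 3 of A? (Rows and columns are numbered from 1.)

The coefficient of p·r in Q is -4. For a symmetric A this equals A[1,3] + A[3,1] = 2·A[1,3].
So A[1,3] = -4/2 = -2.

-2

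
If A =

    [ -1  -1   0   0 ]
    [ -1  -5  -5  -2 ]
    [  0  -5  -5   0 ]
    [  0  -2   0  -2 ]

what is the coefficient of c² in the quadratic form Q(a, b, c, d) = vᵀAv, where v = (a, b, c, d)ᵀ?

The coefficient of c² is the diagonal entry A[3,3] = -5.

-5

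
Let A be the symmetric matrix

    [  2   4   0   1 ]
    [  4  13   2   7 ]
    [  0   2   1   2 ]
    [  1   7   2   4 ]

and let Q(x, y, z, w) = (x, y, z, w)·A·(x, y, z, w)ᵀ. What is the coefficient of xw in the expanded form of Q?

The coefficient of xw is A[1,4] + A[4,1] = 2·1 = 2.

2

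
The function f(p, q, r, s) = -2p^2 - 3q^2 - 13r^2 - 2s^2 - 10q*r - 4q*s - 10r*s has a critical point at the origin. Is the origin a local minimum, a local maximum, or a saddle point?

The Hessian at the origin is H = [[-4, 0, 0, 0], [0, -6, -10, -4], [0, -10, -26, -10], [0, -4, -10, -4]].
An LDLᵀ factorisation of H has diagonal entries -4, -6, -28/3, -1/7.
That gives 4 negative pivots.
H is negative definite, so the origin is a strict local maximum.

local maximum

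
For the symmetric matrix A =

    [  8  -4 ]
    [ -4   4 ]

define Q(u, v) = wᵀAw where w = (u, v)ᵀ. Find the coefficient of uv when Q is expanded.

-8

The coefficient of uv is A[1,2] + A[2,1] = 2·(-4) = -8.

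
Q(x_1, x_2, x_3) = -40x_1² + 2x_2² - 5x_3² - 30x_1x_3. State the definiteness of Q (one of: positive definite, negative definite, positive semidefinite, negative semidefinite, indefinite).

The symmetric matrix is A = [[-40, 0, -15], [0, 2, 0], [-15, 0, -5]].
Row-reducing A symmetrically gives the diagonal entries -40, 2, 5/8.
So there are 2 positive, 1 negative pivots.
Hence Q is indefinite.

indefinite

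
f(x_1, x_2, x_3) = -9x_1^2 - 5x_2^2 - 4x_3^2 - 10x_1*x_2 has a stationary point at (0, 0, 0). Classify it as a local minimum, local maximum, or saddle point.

The Hessian at the origin is H = [[-18, -10, 0], [-10, -10, 0], [0, 0, -8]].
Symmetric row and column elimination reduces H to a congruent diagonal form with pivots -18, -40/9, -8.
So there are 3 negative pivots.
H is negative definite, so the origin is a strict local maximum.

local maximum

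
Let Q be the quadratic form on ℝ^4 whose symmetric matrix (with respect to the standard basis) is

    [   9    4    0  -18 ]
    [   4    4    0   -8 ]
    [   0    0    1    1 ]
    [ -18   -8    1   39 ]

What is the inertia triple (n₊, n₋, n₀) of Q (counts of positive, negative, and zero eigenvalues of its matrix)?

(4, 0, 0)

Symmetric row and column elimination reduces A to a congruent diagonal form with pivots 9, 20/9, 1, 2.
Counting signs: 4 positive.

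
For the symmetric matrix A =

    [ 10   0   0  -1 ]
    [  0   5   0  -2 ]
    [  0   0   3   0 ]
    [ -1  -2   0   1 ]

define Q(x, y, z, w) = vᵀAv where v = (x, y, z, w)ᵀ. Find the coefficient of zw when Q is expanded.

0

The coefficient of zw is A[3,4] + A[4,3] = 2·0 = 0.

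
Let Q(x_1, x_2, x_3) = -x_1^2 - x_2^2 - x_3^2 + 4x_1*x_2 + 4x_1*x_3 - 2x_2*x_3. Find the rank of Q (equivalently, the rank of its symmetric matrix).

Write A = [[-1, 2, 2], [2, -1, -1], [2, -1, -1]].
Symmetric row and column elimination reduces A to a congruent diagonal form with pivots -1, 3, 0.
So there are 1 positive, 1 negative, 1 zero pivots.
The rank is the number of nonzero pivots: 2.

2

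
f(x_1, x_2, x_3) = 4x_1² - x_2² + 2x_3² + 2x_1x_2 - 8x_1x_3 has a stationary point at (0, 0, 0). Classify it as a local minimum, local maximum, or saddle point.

The Hessian at the origin is H = [[8, 2, -8], [2, -2, 0], [-8, 0, 4]].
Row-reducing H symmetrically gives the diagonal entries 8, -5/2, -12/5.
Counting signs: 1 positive, 2 negative.
H is indefinite, so the origin is a saddle point.

saddle point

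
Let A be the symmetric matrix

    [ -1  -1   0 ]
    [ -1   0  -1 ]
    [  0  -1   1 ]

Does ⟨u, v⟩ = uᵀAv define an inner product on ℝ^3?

Congruent diagonalization of A (simultaneous row and column reduction) yields pivots -1, 1, 0.
Counting signs: 1 positive, 1 negative, 1 zero.
Hence Q is indefinite.
⟨·,·⟩ is an inner product exactly when A is positive definite.

no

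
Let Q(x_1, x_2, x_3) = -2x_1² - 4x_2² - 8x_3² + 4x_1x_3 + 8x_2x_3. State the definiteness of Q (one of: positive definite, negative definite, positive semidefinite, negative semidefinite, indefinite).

negative definite

The symmetric matrix of Q is A = [[-2, 0, 2], [0, -4, 4], [2, 4, -8]].
Leading principal minors: Δ_1 = -2, Δ_2 = 8, Δ_3 = -16.
The signs alternate starting with Δ_1 < 0, so by Sylvester's criterion Q is negative definite.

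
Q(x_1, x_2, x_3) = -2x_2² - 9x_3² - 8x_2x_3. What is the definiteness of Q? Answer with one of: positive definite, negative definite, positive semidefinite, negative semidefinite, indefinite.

negative semidefinite

The symmetric matrix is A = [[0, 0, 0], [0, -2, -4], [0, -4, -9]].
Congruent diagonalization of A (simultaneous row and column reduction) yields pivots 0, -2, -1.
That gives 2 negative, 1 zero pivots.
Hence Q is negative semidefinite.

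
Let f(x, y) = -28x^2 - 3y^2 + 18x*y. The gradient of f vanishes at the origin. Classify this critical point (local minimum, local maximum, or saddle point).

The Hessian at the origin is H = [[-56, 18], [18, -6]].
det H = -56·-6 − (18)² = 12 > 0 and H[1,1] = -56 < 0, so H is negative definite.
Therefore the origin is a local maximum.

local maximum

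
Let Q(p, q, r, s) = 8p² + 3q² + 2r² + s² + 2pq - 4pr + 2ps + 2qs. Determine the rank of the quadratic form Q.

The symmetric matrix is A = [[8, 1, -2, 1], [1, 3, 0, 1], [-2, 0, 2, 0], [1, 1, 0, 1]].
Applying the same elementary operations to the rows and columns of A produces a congruent diagonal matrix with entries 8, 23/8, 34/23, 10/17.
Counting signs: 4 positive.
The rank is the number of nonzero pivots: 4.

4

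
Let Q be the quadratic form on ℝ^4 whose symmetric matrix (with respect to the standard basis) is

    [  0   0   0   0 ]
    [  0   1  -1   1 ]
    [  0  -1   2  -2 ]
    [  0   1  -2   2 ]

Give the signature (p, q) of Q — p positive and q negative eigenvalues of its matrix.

(2, 0)

Symmetric row and column elimination reduces A to a congruent diagonal form with pivots 0, 1, 1, 0.
That gives 2 positive, 2 zero pivots.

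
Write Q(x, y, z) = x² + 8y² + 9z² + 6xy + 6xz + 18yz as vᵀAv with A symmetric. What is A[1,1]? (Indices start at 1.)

The coefficient of x² in Q is 1, and that is exactly A[1,1].

1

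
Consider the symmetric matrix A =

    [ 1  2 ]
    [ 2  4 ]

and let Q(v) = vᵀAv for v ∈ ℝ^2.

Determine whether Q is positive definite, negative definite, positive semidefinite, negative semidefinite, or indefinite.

positive semidefinite

Congruent diagonalization of A (simultaneous row and column reduction) yields pivots 1, 0.
Counting signs: 1 positive, 1 zero.
Hence Q is positive semidefinite.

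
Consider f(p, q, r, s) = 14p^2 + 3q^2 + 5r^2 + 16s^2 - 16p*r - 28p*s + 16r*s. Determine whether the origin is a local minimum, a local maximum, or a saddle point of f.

local minimum

The Hessian at the origin is H = [[28, 0, -16, -28], [0, 6, 0, 0], [-16, 0, 10, 16], [-28, 0, 16, 32]].
Symmetric row and column elimination reduces H to a congruent diagonal form with pivots 28, 6, 6/7, 4.
That gives 4 positive pivots.
H is positive definite, so the origin is a strict local minimum.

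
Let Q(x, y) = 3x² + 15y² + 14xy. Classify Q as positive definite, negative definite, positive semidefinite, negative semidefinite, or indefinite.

indefinite

The symmetric matrix is A = [[3, 7], [7, 15]].
Congruent diagonalization of A (simultaneous row and column reduction) yields pivots 3, -4/3.
That gives 1 positive, 1 negative pivots.
Hence Q is indefinite.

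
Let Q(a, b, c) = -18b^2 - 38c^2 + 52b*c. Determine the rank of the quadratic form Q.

The associated matrix is A = [[0, 0, 0], [0, -18, 26], [0, 26, -38]].
Row-reducing A symmetrically gives the diagonal entries 0, -18, -4/9.
So there are 2 negative, 1 zero pivots.
The rank is the number of nonzero pivots: 2.

2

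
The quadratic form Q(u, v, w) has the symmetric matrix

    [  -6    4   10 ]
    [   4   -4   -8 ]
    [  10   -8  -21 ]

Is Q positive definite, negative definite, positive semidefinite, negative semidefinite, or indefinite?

Leading principal minors: Δ_1 = -6, Δ_2 = 8, Δ_3 = -24.
The signs alternate starting with Δ_1 < 0, so by Sylvester's criterion Q is negative definite.

negative definite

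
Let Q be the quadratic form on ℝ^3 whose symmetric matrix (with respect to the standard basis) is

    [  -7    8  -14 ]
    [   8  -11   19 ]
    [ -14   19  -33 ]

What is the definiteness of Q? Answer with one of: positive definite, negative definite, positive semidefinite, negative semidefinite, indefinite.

An LDLᵀ factorisation of A has diagonal entries -7, -13/7, -2/13.
Counting signs: 3 negative.
Hence Q is negative definite.

negative definite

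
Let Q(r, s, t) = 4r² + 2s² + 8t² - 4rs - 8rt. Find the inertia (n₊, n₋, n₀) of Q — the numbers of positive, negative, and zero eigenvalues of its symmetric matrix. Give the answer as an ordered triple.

(2, 0, 1)

The associated matrix is A = [[4, -2, -4], [-2, 2, 0], [-4, 0, 8]].
Congruent diagonalization of A (simultaneous row and column reduction) yields pivots 4, 1, 0.
That gives 2 positive, 1 zero pivots.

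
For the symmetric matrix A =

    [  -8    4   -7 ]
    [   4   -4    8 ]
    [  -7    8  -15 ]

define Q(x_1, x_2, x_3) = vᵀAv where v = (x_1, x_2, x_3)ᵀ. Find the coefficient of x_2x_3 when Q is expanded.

16

The coefficient of x_2x_3 is A[2,3] + A[3,2] = 2·8 = 16.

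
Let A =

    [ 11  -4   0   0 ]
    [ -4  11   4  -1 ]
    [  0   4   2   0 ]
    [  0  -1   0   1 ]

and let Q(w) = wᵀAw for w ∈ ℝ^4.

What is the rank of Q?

4

Congruent diagonalization of A (simultaneous row and column reduction) yields pivots 11, 105/11, 34/105, 6/17.
Counting signs: 4 positive.
The rank is the number of nonzero pivots: 4.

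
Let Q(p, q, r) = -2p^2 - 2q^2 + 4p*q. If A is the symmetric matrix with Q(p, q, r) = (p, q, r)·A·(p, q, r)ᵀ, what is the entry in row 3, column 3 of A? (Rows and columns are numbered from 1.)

The coefficient of r^2 in Q is 0, and that is exactly A[3,3].

0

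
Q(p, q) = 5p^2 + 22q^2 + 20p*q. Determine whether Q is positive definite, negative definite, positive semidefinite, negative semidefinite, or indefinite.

The symmetric matrix of Q is A = [[5, 10], [10, 22]].
Leading principal minors: Δ_1 = 5, Δ_2 = 10.
All leading principal minors are positive, so by Sylvester's criterion Q is positive definite.

positive definite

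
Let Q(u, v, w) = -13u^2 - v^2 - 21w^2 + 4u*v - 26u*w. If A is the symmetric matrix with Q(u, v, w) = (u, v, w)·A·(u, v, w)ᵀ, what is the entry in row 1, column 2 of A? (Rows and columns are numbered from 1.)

2

The coefficient of u·v in Q is 4. For a symmetric A this equals A[1,2] + A[2,1] = 2·A[1,2].
So A[1,2] = 4/2 = 2.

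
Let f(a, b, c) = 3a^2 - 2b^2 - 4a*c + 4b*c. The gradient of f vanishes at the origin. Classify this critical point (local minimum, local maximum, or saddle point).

The Hessian at the origin is H = [[6, 0, -4], [0, -4, 4], [-4, 4, 0]].
Congruent diagonalization of H (simultaneous row and column reduction) yields pivots 6, -4, 4/3.
Counting signs: 2 positive, 1 negative.
H is indefinite, so the origin is a saddle point.

saddle point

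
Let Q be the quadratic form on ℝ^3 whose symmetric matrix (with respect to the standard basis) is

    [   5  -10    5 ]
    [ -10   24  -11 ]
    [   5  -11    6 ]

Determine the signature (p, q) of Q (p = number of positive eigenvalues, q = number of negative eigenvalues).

(3, 0)

Congruent diagonalization of A (simultaneous row and column reduction) yields pivots 5, 4, 3/4.
So there are 3 positive pivots.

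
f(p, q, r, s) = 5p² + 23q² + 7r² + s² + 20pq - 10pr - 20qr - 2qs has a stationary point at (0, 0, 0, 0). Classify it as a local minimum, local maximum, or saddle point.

local minimum

The Hessian at the origin is H = [[10, 20, -10, 0], [20, 46, -20, -2], [-10, -20, 14, 0], [0, -2, 0, 2]].
Row-reducing H symmetrically gives the diagonal entries 10, 6, 4, 4/3.
So there are 4 positive pivots.
H is positive definite, so the origin is a strict local minimum.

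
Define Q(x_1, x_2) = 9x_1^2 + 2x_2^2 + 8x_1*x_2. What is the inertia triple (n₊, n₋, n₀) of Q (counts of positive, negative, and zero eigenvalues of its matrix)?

(2, 0, 0)

The associated matrix is A = [[9, 4], [4, 2]].
An LDLᵀ factorisation of A has diagonal entries 9, 2/9.
Counting signs: 2 positive.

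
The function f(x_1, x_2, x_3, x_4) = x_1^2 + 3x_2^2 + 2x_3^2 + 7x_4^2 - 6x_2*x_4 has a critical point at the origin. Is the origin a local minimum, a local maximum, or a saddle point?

local minimum

The Hessian at the origin is H = [[2, 0, 0, 0], [0, 6, 0, -6], [0, 0, 4, 0], [0, -6, 0, 14]].
Symmetric row and column elimination reduces H to a congruent diagonal form with pivots 2, 6, 4, 8.
That gives 4 positive pivots.
H is positive definite, so the origin is a strict local minimum.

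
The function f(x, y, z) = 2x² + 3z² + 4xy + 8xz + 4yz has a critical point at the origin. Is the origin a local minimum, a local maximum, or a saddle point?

The Hessian at the origin is H = [[4, 4, 8], [4, 0, 4], [8, 4, 6]].
Symmetric row and column elimination reduces H to a congruent diagonal form with pivots 4, -4, -6.
Counting signs: 1 positive, 2 negative.
H is indefinite, so the origin is a saddle point.

saddle point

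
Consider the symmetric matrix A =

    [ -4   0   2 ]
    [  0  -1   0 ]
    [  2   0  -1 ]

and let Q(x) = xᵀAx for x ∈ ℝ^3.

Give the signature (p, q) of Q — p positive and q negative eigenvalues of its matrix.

(0, 2)

Applying the same elementary operations to the rows and columns of A produces a congruent diagonal matrix with entries -4, -1, 0.
That gives 2 negative, 1 zero pivots.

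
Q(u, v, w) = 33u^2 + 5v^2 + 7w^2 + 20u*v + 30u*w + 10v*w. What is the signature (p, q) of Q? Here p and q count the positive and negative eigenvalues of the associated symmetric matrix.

The associated matrix is A = [[33, 10, 15], [10, 5, 5], [15, 5, 7]].
Applying the same elementary operations to the rows and columns of A produces a congruent diagonal matrix with entries 33, 65/33, 1/13.
So there are 3 positive pivots.

(3, 0)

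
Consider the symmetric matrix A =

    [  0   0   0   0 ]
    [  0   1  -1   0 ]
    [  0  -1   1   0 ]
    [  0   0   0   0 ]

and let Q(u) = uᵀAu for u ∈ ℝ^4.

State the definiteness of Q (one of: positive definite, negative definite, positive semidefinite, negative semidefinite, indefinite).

Congruent diagonalization of A (simultaneous row and column reduction) yields pivots 0, 1, 0, 0.
That gives 1 positive, 3 zero pivots.
Hence Q is positive semidefinite.

positive semidefinite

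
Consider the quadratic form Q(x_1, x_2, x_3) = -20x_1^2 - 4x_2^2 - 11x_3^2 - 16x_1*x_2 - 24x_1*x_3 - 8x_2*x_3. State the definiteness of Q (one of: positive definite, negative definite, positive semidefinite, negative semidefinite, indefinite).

negative definite

The symmetric matrix is A = [[-20, -8, -12], [-8, -4, -4], [-12, -4, -11]].
An LDLᵀ factorisation of A has diagonal entries -20, -4/5, -3.
So there are 3 negative pivots.
Hence Q is negative definite.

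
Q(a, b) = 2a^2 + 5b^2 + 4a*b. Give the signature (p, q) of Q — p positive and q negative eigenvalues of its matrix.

(2, 0)

Write A = [[2, 2], [2, 5]].
Row-reducing A symmetrically gives the diagonal entries 2, 3.
Counting signs: 2 positive.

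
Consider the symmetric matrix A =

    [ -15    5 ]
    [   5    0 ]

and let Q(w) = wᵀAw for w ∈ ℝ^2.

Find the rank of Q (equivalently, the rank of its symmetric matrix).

Symmetric row and column elimination reduces A to a congruent diagonal form with pivots -15, 5/3.
That gives 1 positive, 1 negative pivots.
The rank is the number of nonzero pivots: 2.

2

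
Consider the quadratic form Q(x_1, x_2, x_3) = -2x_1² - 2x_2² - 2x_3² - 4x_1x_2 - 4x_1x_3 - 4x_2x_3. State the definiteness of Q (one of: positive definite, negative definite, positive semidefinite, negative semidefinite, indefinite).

The symmetric matrix is A = [[-2, -2, -2], [-2, -2, -2], [-2, -2, -2]].
Row-reducing A symmetrically gives the diagonal entries -2, 0, 0.
Counting signs: 1 negative, 2 zero.
Hence Q is negative semidefinite.

negative semidefinite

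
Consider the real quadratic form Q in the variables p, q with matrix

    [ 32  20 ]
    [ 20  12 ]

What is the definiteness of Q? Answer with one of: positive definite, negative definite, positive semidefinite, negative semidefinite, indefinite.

For the 2×2 matrix [[32, 20], [20, 12]]: det = 32·12 − (20)² = -16, trace = 44.
det < 0 so the eigenvalues have opposite signs; the form is indefinite.

indefinite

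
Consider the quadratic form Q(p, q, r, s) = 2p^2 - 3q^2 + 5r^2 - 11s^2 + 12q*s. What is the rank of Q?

4

Write A = [[2, 0, 0, 0], [0, -3, 0, 6], [0, 0, 5, 0], [0, 6, 0, -11]].
Symmetric row and column elimination reduces A to a congruent diagonal form with pivots 2, -3, 5, 1.
That gives 3 positive, 1 negative pivots.
The rank is the number of nonzero pivots: 4.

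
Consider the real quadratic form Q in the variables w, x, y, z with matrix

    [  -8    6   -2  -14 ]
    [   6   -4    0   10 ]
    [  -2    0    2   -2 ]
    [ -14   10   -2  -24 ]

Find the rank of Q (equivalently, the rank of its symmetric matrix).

3

Symmetric row and column elimination reduces A to a congruent diagonal form with pivots -8, 1/2, -2, 0.
So there are 1 positive, 2 negative, 1 zero pivots.
The rank is the number of nonzero pivots: 3.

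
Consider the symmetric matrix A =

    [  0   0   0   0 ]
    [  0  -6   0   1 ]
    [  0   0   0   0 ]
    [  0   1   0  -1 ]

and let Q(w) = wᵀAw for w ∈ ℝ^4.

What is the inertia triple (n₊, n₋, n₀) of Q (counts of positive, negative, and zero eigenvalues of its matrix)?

Symmetric row and column elimination reduces A to a congruent diagonal form with pivots 0, -6, 0, -5/6.
So there are 2 negative, 2 zero pivots.

(0, 2, 2)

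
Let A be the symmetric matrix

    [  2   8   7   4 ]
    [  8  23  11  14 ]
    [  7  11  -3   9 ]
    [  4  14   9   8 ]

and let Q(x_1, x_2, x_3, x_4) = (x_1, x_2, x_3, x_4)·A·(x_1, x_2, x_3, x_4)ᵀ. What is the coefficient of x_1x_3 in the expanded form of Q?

The coefficient of x_1x_3 is A[1,3] + A[3,1] = 2·7 = 14.

14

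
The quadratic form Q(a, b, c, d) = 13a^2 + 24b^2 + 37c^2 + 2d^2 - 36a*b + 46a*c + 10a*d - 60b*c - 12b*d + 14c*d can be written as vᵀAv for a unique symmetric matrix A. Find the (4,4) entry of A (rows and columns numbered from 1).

2

The coefficient of d^2 in Q is 2, and that is exactly A[4,4].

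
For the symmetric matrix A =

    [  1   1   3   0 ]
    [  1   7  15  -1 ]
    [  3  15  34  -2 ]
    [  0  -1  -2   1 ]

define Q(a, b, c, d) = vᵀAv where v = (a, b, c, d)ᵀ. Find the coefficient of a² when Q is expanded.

1

The coefficient of a² is the diagonal entry A[1,1] = 1.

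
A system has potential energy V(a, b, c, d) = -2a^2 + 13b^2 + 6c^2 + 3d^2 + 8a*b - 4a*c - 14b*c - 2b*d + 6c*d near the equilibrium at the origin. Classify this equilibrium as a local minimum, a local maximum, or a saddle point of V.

The Hessian at the origin is H = [[-4, 8, -4, 0], [8, 26, -14, -2], [-4, -14, 12, 6], [0, -2, 6, 6]].
An LDLᵀ factorisation of H has diagonal entries -4, 42, 94/21, 20/47.
So there are 3 positive, 1 negative pivots.
H is indefinite, so the origin is a saddle point.

saddle point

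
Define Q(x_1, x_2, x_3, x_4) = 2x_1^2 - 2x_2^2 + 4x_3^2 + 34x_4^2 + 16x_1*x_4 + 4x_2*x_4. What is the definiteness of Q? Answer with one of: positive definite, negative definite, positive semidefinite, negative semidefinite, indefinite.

indefinite

Write A = [[2, 0, 0, 8], [0, -2, 0, 2], [0, 0, 4, 0], [8, 2, 0, 34]].
Row-reducing A symmetrically gives the diagonal entries 2, -2, 4, 4.
That gives 3 positive, 1 negative pivots.
Hence Q is indefinite.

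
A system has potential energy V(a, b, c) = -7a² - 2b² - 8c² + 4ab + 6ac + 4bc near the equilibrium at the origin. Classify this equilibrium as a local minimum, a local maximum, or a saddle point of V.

The Hessian at the origin is H = [[-14, 4, 6], [4, -4, 4], [6, 4, -16]].
Congruent diagonalization of H (simultaneous row and column reduction) yields pivots -14, -20/7, -2.
That gives 3 negative pivots.
H is negative definite, so the origin is a strict local maximum.

local maximum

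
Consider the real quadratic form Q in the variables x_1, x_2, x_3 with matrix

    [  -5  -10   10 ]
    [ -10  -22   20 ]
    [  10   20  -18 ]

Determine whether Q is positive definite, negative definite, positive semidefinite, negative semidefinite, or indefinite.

indefinite

Row-reducing A symmetrically gives the diagonal entries -5, -2, 2.
Counting signs: 1 positive, 2 negative.
Hence Q is indefinite.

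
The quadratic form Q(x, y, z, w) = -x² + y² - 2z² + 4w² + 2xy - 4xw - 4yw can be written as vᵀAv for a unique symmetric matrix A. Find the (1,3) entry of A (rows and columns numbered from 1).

0

The coefficient of x·z in Q is 0. For a symmetric A this equals A[1,3] + A[3,1] = 2·A[1,3].
So A[1,3] = 0/2 = 0.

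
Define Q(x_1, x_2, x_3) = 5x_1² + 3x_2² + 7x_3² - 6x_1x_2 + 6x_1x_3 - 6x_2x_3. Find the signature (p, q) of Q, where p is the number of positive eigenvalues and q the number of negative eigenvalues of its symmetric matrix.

(3, 0)

The symmetric matrix is A = [[5, -3, 3], [-3, 3, -3], [3, -3, 7]].
An LDLᵀ factorisation of A has diagonal entries 5, 6/5, 4.
That gives 3 positive pivots.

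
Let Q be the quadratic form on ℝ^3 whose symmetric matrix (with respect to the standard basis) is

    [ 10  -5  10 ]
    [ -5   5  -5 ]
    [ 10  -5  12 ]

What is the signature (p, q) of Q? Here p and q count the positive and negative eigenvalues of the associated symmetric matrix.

(3, 0)

Applying the same elementary operations to the rows and columns of A produces a congruent diagonal matrix with entries 10, 5/2, 2.
So there are 3 positive pivots.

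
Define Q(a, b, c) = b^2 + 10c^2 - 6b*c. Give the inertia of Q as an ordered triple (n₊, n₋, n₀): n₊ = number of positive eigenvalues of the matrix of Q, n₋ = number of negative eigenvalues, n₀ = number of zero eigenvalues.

(2, 0, 1)

The associated matrix is A = [[0, 0, 0], [0, 1, -3], [0, -3, 10]].
Symmetric row and column elimination reduces A to a congruent diagonal form with pivots 0, 1, 1.
So there are 2 positive, 1 zero pivots.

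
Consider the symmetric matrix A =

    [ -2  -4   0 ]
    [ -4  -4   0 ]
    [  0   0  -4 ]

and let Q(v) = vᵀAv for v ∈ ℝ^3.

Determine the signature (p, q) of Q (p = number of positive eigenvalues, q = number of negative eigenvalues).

Row-reducing A symmetrically gives the diagonal entries -2, 4, -4.
That gives 1 positive, 2 negative pivots.

(1, 2)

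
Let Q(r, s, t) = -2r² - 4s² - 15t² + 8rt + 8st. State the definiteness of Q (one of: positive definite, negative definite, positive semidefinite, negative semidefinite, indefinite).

Write A = [[-2, 0, 4], [0, -4, 4], [4, 4, -15]].
Applying the same elementary operations to the rows and columns of A produces a congruent diagonal matrix with entries -2, -4, -3.
Counting signs: 3 negative.
Hence Q is negative definite.

negative definite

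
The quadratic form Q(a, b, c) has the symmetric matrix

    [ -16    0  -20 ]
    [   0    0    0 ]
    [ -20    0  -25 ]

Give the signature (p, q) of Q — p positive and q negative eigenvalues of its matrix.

(0, 1)

Row-reducing A symmetrically gives the diagonal entries -16, 0, 0.
So there are 1 negative, 2 zero pivots.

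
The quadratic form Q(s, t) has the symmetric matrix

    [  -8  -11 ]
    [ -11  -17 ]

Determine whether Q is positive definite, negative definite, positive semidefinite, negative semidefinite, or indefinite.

Leading principal minors: Δ_1 = -8, Δ_2 = 15.
The signs alternate starting with Δ_1 < 0, so by Sylvester's criterion Q is negative definite.

negative definite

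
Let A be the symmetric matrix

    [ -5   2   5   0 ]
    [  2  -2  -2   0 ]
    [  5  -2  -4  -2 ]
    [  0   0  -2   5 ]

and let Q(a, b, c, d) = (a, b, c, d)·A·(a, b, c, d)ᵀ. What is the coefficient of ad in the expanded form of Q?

The coefficient of ad is A[1,4] + A[4,1] = 2·0 = 0.

0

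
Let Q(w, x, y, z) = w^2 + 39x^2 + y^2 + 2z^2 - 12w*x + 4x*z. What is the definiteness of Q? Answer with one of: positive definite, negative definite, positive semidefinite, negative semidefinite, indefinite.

The symmetric matrix of Q is A = [[1, -6, 0, 0], [-6, 39, 0, 2], [0, 0, 1, 0], [0, 2, 0, 2]].
Leading principal minors: Δ_1 = 1, Δ_2 = 3, Δ_3 = 3, Δ_4 = 2.
All leading principal minors are positive, so by Sylvester's criterion Q is positive definite.

positive definite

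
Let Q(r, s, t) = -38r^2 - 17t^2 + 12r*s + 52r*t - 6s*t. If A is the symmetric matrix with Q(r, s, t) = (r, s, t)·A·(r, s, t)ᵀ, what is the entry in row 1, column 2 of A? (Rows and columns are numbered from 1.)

The coefficient of r·s in Q is 12. For a symmetric A this equals A[1,2] + A[2,1] = 2·A[1,2].
So A[1,2] = 12/2 = 6.

6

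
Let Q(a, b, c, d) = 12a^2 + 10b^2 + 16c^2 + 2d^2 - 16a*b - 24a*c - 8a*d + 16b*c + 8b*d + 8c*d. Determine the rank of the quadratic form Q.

4

Write A = [[12, -8, -12, -4], [-8, 10, 8, 4], [-12, 8, 16, 4], [-4, 4, 4, 2]].
An LDLᵀ factorisation of A has diagonal entries 12, 14/3, 4, 2/7.
So there are 4 positive pivots.
The rank is the number of nonzero pivots: 4.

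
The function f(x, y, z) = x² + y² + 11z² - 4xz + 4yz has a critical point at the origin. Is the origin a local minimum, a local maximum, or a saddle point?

The Hessian at the origin is H = [[2, 0, -4], [0, 2, 4], [-4, 4, 22]].
An LDLᵀ factorisation of H has diagonal entries 2, 2, 6.
So there are 3 positive pivots.
H is positive definite, so the origin is a strict local minimum.

local minimum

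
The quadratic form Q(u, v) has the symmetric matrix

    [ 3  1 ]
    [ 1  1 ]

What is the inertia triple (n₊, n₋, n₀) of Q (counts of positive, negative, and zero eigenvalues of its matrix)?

Applying the same elementary operations to the rows and columns of A produces a congruent diagonal matrix with entries 3, 2/3.
Counting signs: 2 positive.

(2, 0, 0)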